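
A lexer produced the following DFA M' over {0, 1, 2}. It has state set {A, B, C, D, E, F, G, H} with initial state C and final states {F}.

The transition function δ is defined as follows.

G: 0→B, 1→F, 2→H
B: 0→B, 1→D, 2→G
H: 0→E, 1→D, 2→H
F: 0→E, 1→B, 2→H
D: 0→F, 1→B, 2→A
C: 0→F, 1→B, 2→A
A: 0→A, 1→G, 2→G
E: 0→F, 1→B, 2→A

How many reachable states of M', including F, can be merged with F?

All states are reachable from the start state.
P0 = {F} | {A,B,C,D,E,G,H}.
Split {A,B,C,D,E,G,H} by δ(·,0) → {A,B,G,H} and {C,D,E}.
Split {A,B,G,H} by δ(·,0) → {A,B,G} and {H}.
On input 1, block {A,B,G} splits into {A} and {B} and {G}.
Stable partition: {F} | {A} | {C,D,E} | {H} | {B} | {G} — 6 equivalence classes.
State F belongs to the block {F}, which has 1 states.

1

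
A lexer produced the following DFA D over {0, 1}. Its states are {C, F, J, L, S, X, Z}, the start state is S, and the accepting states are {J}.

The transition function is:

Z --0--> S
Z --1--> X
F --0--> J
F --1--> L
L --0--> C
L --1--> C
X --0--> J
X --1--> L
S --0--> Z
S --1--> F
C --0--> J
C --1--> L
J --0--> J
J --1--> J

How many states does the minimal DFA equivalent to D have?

Initial partition by acceptance: {J} | {C,F,L,S,X,Z}.
Refine {C,F,L,S,X,Z} on symbol 0: members go to different blocks, giving {C,F,X} and {L,S,Z}.
Refine {L,S,Z} on symbol 0: members go to different blocks, giving {S,Z} and {L}.
The partition is now stable with 4 blocks: {J} | {C,F,X} | {S,Z} | {L}.

4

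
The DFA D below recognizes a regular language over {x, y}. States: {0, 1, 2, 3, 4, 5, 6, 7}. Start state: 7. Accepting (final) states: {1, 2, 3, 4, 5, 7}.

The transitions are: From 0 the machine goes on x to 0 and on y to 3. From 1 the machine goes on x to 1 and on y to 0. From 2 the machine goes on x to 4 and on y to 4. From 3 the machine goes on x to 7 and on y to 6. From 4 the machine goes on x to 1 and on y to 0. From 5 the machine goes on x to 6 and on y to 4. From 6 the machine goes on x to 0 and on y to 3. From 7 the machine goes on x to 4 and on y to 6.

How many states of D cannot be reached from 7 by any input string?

2

No path from 7 leads to 2, 5; the other 6 states are all reachable.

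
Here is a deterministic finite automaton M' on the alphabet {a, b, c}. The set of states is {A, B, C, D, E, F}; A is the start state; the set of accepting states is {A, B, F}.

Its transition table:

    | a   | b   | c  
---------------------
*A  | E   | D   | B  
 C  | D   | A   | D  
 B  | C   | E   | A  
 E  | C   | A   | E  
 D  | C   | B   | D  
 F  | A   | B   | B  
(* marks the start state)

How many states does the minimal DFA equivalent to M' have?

2

Reachable states from the start: {A,B,C,D,E}. Unreachable: {F} — drop them.
Initial partition by acceptance: {A,B} | {C,D,E}.
No further refinement is possible. Final partition (2 blocks): {A,B} | {C,D,E}.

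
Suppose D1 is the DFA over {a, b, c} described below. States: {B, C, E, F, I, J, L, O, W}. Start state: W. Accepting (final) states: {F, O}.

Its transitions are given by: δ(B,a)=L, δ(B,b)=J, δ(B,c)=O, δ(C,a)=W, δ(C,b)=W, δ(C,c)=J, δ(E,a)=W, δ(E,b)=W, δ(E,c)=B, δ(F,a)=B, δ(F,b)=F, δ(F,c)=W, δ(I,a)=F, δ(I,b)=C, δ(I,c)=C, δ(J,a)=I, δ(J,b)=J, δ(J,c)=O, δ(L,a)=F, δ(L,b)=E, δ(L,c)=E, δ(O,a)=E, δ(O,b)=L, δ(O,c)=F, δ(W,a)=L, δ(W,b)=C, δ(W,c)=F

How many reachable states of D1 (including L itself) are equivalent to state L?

Start with accepting vs non-accepting: {F,O} | {B,C,E,I,J,L,W}.
On input b, block {F,O} splits into {F} and {O}.
Split {B,C,E,I,J,L,W} by δ(·,a) → {B,C,E,J,W} and {I,L}.
Split {B,C,E,J,W} by δ(·,a) → {B,J,W} and {C,E}.
On input b, block {B,J,W} splits into {B,J} and {W}.
The partition is now stable with 6 blocks: {F} | {B,J} | {O} | {I,L} | {C,E} | {W}.
The equivalence class containing L is {I,L}, of size 2.

2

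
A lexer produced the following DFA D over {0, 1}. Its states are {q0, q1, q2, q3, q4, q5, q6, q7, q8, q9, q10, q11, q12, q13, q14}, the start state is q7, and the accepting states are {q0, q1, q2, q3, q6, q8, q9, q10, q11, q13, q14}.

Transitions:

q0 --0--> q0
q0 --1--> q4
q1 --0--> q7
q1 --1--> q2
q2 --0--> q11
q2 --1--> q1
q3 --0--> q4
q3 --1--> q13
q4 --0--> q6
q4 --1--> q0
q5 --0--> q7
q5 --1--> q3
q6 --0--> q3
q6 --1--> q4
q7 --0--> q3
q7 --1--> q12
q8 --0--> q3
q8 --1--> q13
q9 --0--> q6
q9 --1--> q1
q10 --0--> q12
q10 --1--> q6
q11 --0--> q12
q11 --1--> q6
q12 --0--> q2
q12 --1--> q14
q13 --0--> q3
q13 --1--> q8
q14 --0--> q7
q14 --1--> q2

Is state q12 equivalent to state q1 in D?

No

States {q5,q9,q10} cannot be reached from the start state, so discard them.
Initial partition by acceptance: {q0,q1,q2,q3,q6,q8,q11,q13,q14} | {q4,q7,q12}.
Split {q0,q1,q2,q3,q6,q8,q11,q13,q14} by δ(·,0) → {q0,q2,q6,q8,q13} and {q1,q3,q11,q14}.
On input 0, block {q0,q2,q6,q8,q13} splits into {q2,q6,q8,q13} and {q0}.
Refine {q2,q6,q8,q13} on symbol 1: members go to different blocks, giving {q8,q13} and {q2} and {q6}.
On input 0, block {q4,q7,q12} splits into {q4} and {q7} and {q12}.
Refine {q1,q3,q11,q14} on symbol 0: members go to different blocks, giving {q1,q14} and {q3} and {q11}.
No further refinement is possible. Final partition (10 blocks): {q8,q13} | {q4} | {q1,q14} | {q0} | {q2} | {q6} | {q7} | {q12} | {q3} | {q11}.
q12 and q1 end up in different blocks, so they are distinguishable. For instance, the string 'ε' is accepted from only q1.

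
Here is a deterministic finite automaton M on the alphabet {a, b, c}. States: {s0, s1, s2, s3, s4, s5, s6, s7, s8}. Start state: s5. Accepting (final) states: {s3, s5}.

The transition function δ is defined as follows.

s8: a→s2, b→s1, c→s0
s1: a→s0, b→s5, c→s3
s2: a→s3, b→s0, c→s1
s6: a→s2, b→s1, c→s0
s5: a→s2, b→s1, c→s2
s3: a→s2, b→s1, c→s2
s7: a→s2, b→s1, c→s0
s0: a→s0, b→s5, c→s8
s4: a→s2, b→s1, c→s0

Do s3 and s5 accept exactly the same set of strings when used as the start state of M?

Yes

First remove the unreachable states {s4,s6,s7}; 6 states remain.
P0 = {s3,s5} | {s0,s1,s2,s8}.
Split {s0,s1,s2,s8} by δ(·,a) → {s0,s1,s8} and {s2}.
Split {s0,s1,s8} by δ(·,a) → {s0,s1} and {s8}.
Split {s0,s1} by δ(·,c) → {s0} and {s1}.
No further refinement is possible. Final partition (5 blocks): {s3,s5} | {s0} | {s2} | {s8} | {s1}.
s3 and s5 lie in the same block of the stable partition, so they are equivalent — no string distinguishes them.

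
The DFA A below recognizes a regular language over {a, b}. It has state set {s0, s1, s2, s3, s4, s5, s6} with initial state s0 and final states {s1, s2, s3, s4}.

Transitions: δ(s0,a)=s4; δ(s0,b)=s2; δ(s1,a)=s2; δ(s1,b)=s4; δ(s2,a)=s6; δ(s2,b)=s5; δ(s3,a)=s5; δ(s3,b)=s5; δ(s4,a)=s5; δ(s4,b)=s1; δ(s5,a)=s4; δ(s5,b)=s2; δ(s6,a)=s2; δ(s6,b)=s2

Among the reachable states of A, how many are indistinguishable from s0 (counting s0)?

2

First remove the unreachable states {s3}; 6 states remain.
Start with accepting vs non-accepting: {s1,s2,s4} | {s0,s5,s6}.
On input a, block {s1,s2,s4} splits into {s2,s4} and {s1}.
On input b, block {s2,s4} splits into {s2} and {s4}.
Refine {s0,s5,s6} on symbol a: members go to different blocks, giving {s0,s5} and {s6}.
No further refinement is possible. Final partition (5 blocks): {s2} | {s0,s5} | {s1} | {s4} | {s6}.
State s0 belongs to the block {s0,s5}, which has 2 states.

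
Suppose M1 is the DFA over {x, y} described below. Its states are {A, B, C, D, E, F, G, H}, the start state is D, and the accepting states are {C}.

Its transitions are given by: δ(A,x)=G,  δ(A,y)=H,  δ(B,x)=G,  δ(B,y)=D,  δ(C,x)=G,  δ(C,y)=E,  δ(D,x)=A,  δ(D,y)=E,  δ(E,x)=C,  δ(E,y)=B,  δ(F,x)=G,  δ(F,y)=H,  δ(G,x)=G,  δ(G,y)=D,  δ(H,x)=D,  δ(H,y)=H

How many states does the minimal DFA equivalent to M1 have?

6

States {F} cannot be reached from the start state, so discard them.
Initial partition by acceptance: {C} | {A,B,D,E,G,H}.
Refine {A,B,D,E,G,H} on symbol x: members go to different blocks, giving {A,B,D,G,H} and {E}.
On input y, block {A,B,D,G,H} splits into {A,B,G,H} and {D}.
On input x, block {A,B,G,H} splits into {A,B,G} and {H}.
On input y, block {A,B,G} splits into {B,G} and {A}.
The partition is now stable with 6 blocks: {C} | {B,G} | {E} | {D} | {H} | {A}.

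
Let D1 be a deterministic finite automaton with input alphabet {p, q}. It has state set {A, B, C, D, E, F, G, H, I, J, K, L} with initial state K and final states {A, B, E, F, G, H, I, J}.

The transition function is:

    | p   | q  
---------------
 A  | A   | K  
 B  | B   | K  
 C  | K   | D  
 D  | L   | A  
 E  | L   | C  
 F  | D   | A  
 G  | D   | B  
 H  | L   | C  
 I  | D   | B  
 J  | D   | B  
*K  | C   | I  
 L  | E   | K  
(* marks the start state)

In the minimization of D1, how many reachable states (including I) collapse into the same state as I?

States {F,G,H,J} cannot be reached from the start state, so discard them.
Start with accepting vs non-accepting: {A,B,E,I} | {C,D,K,L}.
Refine {A,B,E,I} on symbol p: members go to different blocks, giving {A,B} and {E,I}.
Split {C,D,K,L} by δ(·,p) → {C,D,K} and {L}.
Refine {C,D,K} on symbol p: members go to different blocks, giving {C,K} and {D}.
Refine {C,K} on symbol q: members go to different blocks, giving {C} and {K}.
Refine {E,I} on symbol p: members go to different blocks, giving {E} and {I}.
No further refinement is possible. Final partition (7 blocks): {A,B} | {C} | {E} | {L} | {D} | {K} | {I}.
State I belongs to the block {I}, which has 1 states.

1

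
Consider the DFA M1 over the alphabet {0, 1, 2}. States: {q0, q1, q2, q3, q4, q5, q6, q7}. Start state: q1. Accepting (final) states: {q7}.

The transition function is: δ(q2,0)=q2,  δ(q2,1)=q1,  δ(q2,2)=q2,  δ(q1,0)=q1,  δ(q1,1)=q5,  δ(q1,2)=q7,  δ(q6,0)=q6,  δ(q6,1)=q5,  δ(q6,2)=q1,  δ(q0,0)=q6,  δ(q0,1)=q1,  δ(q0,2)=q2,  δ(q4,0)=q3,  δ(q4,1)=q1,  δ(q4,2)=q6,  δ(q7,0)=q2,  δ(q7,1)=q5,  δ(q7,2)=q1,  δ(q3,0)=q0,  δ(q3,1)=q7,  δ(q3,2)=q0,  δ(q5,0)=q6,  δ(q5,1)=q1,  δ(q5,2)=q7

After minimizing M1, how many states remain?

States {q0,q3,q4} cannot be reached from the start state, so discard them.
Start with accepting vs non-accepting: {q7} | {q1,q2,q5,q6}.
Split {q1,q2,q5,q6} by δ(·,2) → {q1,q5} and {q2,q6}.
On input 0, block {q1,q5} splits into {q1} and {q5}.
On input 1, block {q2,q6} splits into {q2} and {q6}.
No further refinement is possible. Final partition (5 blocks): {q7} | {q1} | {q2} | {q5} | {q6}.

5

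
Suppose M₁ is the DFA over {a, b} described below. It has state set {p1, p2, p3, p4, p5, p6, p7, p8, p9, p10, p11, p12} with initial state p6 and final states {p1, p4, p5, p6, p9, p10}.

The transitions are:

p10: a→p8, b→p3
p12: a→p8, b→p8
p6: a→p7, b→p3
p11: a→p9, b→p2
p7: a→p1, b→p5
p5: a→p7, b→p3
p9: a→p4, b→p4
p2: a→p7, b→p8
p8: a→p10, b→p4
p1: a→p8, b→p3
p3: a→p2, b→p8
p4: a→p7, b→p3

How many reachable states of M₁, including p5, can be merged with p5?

5

First remove the unreachable states {p9,p11,p12}; 9 states remain.
P0 = {p1,p4,p5,p6,p10} | {p2,p3,p7,p8}.
Refine {p2,p3,p7,p8} on symbol a: members go to different blocks, giving {p2,p3} and {p7,p8}.
On input a, block {p2,p3} splits into {p2} and {p3}.
Stable partition: {p1,p4,p5,p6,p10} | {p2} | {p7,p8} | {p3} — 4 equivalence classes.
State p5 belongs to the block {p1,p4,p5,p6,p10}, which has 5 states.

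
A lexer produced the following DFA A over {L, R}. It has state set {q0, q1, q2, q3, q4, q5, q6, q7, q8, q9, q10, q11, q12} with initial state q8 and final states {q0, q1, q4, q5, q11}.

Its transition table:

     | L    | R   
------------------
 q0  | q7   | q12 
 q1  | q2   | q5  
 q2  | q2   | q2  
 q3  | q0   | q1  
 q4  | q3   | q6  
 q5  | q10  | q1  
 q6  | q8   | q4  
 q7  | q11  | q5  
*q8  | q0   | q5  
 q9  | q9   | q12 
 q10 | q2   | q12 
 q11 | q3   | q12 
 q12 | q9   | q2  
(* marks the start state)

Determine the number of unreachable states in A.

2

Starting at q8 and following transitions, the reachable set is {q0, q1, q2, q3, q5, q7, q8, q9, q10, q11, q12}. That leaves q4, q6 unreachable — 2 in total.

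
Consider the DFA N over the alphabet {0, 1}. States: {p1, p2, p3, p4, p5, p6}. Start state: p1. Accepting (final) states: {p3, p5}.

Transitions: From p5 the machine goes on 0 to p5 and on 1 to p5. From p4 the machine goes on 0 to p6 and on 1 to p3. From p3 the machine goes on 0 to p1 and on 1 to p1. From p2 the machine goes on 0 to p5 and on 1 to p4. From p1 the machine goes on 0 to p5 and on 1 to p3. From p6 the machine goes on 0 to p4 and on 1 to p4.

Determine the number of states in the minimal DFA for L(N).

First remove the unreachable states {p2,p4,p6}; 3 states remain.
Start with accepting vs non-accepting: {p3,p5} | {p1}.
Refine {p3,p5} on symbol 0: members go to different blocks, giving {p3} and {p5}.
Stable partition: {p3} | {p1} | {p5} — 3 equivalence classes.

3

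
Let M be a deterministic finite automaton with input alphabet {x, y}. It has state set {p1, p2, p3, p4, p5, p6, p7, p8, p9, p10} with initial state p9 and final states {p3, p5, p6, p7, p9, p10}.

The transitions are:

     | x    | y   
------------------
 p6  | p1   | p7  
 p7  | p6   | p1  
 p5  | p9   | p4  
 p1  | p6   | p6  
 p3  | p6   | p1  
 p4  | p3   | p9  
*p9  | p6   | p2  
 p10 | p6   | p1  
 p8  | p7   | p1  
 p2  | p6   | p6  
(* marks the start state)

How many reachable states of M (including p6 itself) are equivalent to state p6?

States {p3,p4,p5,p8,p10} cannot be reached from the start state, so discard them.
Initial partition by acceptance: {p6,p7,p9} | {p1,p2}.
Split {p6,p7,p9} by δ(·,x) → {p7,p9} and {p6}.
No further refinement is possible. Final partition (3 blocks): {p7,p9} | {p1,p2} | {p6}.
The equivalence class containing p6 is {p6}, of size 1.

1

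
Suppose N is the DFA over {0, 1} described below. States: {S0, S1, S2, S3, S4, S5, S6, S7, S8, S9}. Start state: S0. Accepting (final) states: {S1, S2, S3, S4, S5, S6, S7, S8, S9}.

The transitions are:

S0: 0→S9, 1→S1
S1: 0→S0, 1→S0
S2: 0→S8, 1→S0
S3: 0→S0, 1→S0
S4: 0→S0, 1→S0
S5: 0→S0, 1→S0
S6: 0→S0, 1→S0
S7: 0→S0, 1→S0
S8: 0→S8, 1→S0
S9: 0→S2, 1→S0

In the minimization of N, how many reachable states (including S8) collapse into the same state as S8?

3

Reachable states from the start: {S0,S1,S2,S8,S9}. Unreachable: {S3,S4,S5,S6,S7} — drop them.
P0 = {S1,S2,S8,S9} | {S0}.
Split {S1,S2,S8,S9} by δ(·,0) → {S2,S8,S9} and {S1}.
Stable partition: {S2,S8,S9} | {S0} | {S1} — 3 equivalence classes.
The equivalence class containing S8 is {S2,S8,S9}, of size 3.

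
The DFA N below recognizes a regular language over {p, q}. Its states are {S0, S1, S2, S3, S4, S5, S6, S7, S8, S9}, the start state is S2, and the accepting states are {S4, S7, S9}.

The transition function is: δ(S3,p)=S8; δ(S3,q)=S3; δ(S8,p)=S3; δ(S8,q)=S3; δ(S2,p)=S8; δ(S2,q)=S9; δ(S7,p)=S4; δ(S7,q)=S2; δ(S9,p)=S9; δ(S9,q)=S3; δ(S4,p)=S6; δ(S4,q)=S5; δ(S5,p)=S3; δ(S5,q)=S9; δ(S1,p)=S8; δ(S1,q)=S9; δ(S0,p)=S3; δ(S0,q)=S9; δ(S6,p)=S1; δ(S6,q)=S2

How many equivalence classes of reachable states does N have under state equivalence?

3

States {S0,S1,S4,S5,S6,S7} cannot be reached from the start state, so discard them.
Initial partition by acceptance: {S9} | {S2,S3,S8}.
Refine {S2,S3,S8} on symbol q: members go to different blocks, giving {S3,S8} and {S2}.
The partition is now stable with 3 blocks: {S9} | {S3,S8} | {S2}.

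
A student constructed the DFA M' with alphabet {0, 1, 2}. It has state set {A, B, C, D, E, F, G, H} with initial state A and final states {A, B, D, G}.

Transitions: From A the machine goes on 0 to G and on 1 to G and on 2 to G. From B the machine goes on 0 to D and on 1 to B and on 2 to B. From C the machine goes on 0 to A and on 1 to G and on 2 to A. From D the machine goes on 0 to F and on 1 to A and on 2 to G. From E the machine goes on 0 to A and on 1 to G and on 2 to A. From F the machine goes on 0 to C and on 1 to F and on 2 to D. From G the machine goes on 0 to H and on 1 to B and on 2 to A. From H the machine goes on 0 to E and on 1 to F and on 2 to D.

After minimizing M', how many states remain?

Initial partition by acceptance: {A,B,D,G} | {C,E,F,H}.
Refine {A,B,D,G} on symbol 0: members go to different blocks, giving {A,B} and {D,G}.
On input 1, block {A,B} splits into {A} and {B}.
Split {C,E,F,H} by δ(·,0) → {C,E} and {F,H}.
Refine {D,G} on symbol 1: members go to different blocks, giving {D} and {G}.
No further refinement is possible. Final partition (6 blocks): {A} | {C,E} | {D} | {B} | {F,H} | {G}.

6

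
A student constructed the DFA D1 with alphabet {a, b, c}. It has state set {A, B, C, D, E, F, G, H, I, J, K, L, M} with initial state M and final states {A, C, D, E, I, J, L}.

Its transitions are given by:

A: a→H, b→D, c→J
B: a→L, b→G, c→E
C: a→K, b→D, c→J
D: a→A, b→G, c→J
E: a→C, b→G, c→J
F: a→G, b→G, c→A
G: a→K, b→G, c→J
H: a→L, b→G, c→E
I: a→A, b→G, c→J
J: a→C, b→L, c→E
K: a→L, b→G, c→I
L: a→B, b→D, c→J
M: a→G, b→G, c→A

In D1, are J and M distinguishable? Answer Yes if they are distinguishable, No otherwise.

Yes

First remove the unreachable states {F}; 12 states remain.
Start with accepting vs non-accepting: {A,C,D,E,I,J,L} | {B,G,H,K,M}.
Split {A,C,D,E,I,J,L} by δ(·,a) → {D,E,I,J} and {A,C,L}.
Split {D,E,I,J} by δ(·,b) → {D,E,I} and {J}.
Split {B,G,H,K,M} by δ(·,a) → {B,H,K} and {G,M}.
On input a, block {G,M} splits into {G} and {M}.
No further refinement is possible. Final partition (6 blocks): {D,E,I} | {B,H,K} | {A,C,L} | {J} | {G} | {M}.
J and M end up in different blocks, so they are distinguishable. For instance, the string 'ε' is accepted from only J.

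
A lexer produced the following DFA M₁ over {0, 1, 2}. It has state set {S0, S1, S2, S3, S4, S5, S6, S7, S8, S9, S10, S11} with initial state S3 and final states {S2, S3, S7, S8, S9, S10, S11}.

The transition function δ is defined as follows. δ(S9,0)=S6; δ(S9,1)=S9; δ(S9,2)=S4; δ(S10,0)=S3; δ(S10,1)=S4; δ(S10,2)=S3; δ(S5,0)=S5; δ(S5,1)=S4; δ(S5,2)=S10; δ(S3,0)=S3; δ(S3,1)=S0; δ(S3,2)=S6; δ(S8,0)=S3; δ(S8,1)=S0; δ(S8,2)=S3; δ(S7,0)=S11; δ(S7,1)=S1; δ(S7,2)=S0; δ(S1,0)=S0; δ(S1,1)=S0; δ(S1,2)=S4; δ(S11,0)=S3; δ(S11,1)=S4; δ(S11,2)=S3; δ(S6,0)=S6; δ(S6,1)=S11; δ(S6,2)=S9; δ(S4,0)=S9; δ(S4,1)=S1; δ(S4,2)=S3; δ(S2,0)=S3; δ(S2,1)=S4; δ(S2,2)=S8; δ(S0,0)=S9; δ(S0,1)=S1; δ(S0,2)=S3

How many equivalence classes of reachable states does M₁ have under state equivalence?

First remove the unreachable states {S2,S5,S7,S8,S10}; 7 states remain.
Start with accepting vs non-accepting: {S3,S9,S11} | {S0,S1,S4,S6}.
Split {S3,S9,S11} by δ(·,0) → {S3,S11} and {S9}.
Split {S3,S11} by δ(·,2) → {S3} and {S11}.
Split {S0,S1,S4,S6} by δ(·,0) → {S0,S4} and {S1,S6}.
On input 0, block {S1,S6} splits into {S1} and {S6}.
Stable partition: {S3} | {S0,S4} | {S9} | {S11} | {S1} | {S6} — 6 equivalence classes.

6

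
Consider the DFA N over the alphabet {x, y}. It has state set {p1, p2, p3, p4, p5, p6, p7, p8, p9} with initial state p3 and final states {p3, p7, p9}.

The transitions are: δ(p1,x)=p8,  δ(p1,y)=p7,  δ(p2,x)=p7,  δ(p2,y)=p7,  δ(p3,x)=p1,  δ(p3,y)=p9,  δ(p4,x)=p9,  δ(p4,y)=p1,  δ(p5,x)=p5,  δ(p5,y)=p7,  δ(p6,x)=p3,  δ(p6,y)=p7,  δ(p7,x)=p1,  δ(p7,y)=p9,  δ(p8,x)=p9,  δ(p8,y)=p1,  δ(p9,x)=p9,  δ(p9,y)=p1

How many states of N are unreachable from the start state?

4

Starting at p3 and following transitions, the reachable set is {p1, p3, p7, p8, p9}. That leaves p2, p4, p5, p6 unreachable — 4 in total.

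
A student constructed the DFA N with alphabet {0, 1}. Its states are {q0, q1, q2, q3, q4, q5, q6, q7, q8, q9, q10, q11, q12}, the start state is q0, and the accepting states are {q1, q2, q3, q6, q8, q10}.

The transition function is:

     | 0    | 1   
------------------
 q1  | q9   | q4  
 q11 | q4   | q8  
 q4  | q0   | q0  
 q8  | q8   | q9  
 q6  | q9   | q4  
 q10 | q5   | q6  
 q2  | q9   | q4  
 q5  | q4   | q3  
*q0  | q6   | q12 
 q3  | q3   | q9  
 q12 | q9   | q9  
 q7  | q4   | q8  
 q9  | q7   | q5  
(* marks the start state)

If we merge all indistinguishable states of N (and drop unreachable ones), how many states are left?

First remove the unreachable states {q1,q2,q10,q11}; 9 states remain.
P0 = {q3,q6,q8} | {q0,q4,q5,q7,q9,q12}.
Refine {q3,q6,q8} on symbol 0: members go to different blocks, giving {q3,q8} and {q6}.
Refine {q0,q4,q5,q7,q9,q12} on symbol 0: members go to different blocks, giving {q4,q5,q7,q9,q12} and {q0}.
Refine {q4,q5,q7,q9,q12} on symbol 0: members go to different blocks, giving {q5,q7,q9,q12} and {q4}.
On input 0, block {q5,q7,q9,q12} splits into {q5,q7} and {q9,q12}.
On input 0, block {q9,q12} splits into {q9} and {q12}.
The partition is now stable with 7 blocks: {q3,q8} | {q5,q7} | {q6} | {q0} | {q4} | {q9} | {q12}.

7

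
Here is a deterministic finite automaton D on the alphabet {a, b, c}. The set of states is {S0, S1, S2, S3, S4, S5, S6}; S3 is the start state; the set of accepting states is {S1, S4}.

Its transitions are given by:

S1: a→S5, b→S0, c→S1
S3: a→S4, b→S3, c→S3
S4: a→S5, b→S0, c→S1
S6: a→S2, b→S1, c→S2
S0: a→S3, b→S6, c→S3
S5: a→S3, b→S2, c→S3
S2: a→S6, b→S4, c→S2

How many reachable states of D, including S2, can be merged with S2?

2

P0 = {S1,S4} | {S0,S2,S3,S5,S6}.
Refine {S0,S2,S3,S5,S6} on symbol a: members go to different blocks, giving {S0,S2,S5,S6} and {S3}.
Refine {S0,S2,S5,S6} on symbol a: members go to different blocks, giving {S0,S5} and {S2,S6}.
The partition is now stable with 4 blocks: {S1,S4} | {S0,S5} | {S3} | {S2,S6}.
The equivalence class containing S2 is {S2,S6}, of size 2.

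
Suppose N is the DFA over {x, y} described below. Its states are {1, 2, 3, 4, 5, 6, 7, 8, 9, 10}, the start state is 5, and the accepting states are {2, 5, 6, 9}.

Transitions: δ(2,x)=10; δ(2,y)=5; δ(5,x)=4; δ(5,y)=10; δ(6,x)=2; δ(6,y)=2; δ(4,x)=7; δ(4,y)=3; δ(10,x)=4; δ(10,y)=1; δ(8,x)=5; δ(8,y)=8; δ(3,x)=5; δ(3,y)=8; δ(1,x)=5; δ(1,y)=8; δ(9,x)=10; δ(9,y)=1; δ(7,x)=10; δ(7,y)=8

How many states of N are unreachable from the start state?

3

No path from 5 leads to 2, 6, 9; the other 7 states are all reachable.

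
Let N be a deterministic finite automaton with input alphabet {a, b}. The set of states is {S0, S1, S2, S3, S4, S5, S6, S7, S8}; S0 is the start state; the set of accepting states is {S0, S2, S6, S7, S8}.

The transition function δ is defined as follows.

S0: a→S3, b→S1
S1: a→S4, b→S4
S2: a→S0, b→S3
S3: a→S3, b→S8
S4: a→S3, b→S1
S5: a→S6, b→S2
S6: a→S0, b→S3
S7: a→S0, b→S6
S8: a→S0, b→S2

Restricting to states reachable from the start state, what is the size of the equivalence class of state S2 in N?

1

Reachable states from the start: {S0,S1,S2,S3,S4,S8}. Unreachable: {S5,S6,S7} — drop them.
Start with accepting vs non-accepting: {S0,S2,S8} | {S1,S3,S4}.
Split {S0,S2,S8} by δ(·,a) → {S2,S8} and {S0}.
On input b, block {S2,S8} splits into {S2} and {S8}.
On input b, block {S1,S3,S4} splits into {S1,S4} and {S3}.
Refine {S1,S4} on symbol a: members go to different blocks, giving {S1} and {S4}.
Stable partition: {S2} | {S1} | {S0} | {S8} | {S3} | {S4} — 6 equivalence classes.
State S2 belongs to the block {S2}, which has 1 states.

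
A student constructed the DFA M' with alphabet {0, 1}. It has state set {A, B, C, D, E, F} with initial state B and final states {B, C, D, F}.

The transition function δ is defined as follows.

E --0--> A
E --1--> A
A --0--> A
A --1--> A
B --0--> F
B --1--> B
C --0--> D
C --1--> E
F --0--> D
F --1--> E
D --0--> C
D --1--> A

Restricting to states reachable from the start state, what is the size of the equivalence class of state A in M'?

Start with accepting vs non-accepting: {B,C,D,F} | {A,E}.
Refine {B,C,D,F} on symbol 1: members go to different blocks, giving {C,D,F} and {B}.
Stable partition: {C,D,F} | {A,E} | {B} — 3 equivalence classes.
The equivalence class containing A is {A,E}, of size 2.

2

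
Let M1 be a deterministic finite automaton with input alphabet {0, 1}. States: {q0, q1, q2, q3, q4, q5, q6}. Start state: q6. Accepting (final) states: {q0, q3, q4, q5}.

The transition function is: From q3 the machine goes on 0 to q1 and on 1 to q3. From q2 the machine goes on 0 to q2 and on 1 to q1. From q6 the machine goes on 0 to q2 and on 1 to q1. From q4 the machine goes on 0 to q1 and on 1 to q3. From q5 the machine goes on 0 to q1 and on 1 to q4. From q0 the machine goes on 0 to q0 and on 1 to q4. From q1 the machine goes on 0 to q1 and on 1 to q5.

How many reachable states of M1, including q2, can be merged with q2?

First remove the unreachable states {q0}; 6 states remain.
P0 = {q3,q4,q5} | {q1,q2,q6}.
Split {q1,q2,q6} by δ(·,1) → {q2,q6} and {q1}.
No further refinement is possible. Final partition (3 blocks): {q3,q4,q5} | {q2,q6} | {q1}.
State q2 belongs to the block {q2,q6}, which has 2 states.

2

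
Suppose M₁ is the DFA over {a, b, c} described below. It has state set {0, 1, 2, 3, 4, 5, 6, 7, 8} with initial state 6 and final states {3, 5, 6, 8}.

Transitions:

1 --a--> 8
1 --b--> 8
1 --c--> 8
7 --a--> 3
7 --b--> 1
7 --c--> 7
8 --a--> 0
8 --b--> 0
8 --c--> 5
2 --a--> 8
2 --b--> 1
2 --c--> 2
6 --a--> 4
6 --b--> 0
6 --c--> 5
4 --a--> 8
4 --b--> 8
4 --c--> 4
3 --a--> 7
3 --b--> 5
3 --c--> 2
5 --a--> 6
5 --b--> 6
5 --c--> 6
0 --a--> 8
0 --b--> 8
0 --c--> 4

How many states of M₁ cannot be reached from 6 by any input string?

BFS from 6 reaches {0, 4, 5, 6, 8}; the 4 state(s) 1, 2, 3, 7 are never visited.

4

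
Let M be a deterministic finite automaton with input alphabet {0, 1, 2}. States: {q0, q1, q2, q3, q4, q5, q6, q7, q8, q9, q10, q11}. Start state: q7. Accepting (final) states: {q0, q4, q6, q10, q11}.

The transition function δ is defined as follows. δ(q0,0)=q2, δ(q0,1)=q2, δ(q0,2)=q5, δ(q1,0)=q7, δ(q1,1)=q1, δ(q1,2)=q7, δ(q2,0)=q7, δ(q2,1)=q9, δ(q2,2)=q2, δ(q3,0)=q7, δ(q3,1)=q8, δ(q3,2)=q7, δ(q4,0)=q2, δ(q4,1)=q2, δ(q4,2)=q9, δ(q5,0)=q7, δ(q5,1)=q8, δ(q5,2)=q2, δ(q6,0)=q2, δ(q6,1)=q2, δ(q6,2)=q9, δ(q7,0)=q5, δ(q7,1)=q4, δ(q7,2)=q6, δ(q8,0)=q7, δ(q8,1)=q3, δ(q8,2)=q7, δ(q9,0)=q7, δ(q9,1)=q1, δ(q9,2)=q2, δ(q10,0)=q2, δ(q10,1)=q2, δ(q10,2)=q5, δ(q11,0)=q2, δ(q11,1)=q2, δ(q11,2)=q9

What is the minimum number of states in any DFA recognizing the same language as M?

5

States {q0,q10,q11} cannot be reached from the start state, so discard them.
P0 = {q4,q6} | {q1,q2,q3,q5,q7,q8,q9}.
Refine {q1,q2,q3,q5,q7,q8,q9} on symbol 1: members go to different blocks, giving {q1,q2,q3,q5,q8,q9} and {q7}.
Split {q1,q2,q3,q5,q8,q9} by δ(·,2) → {q1,q3,q8} and {q2,q5,q9}.
Refine {q2,q5,q9} on symbol 1: members go to different blocks, giving {q5,q9} and {q2}.
No further refinement is possible. Final partition (5 blocks): {q4,q6} | {q1,q3,q8} | {q7} | {q5,q9} | {q2}.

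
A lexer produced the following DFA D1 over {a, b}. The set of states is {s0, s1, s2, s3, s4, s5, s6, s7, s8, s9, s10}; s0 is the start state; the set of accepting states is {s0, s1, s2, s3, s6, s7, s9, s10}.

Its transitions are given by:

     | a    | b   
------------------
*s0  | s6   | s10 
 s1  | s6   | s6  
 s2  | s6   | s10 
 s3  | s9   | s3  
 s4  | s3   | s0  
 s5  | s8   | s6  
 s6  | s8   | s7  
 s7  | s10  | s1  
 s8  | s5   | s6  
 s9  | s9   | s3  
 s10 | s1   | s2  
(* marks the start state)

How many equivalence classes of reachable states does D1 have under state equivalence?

6

States {s3,s4,s9} cannot be reached from the start state, so discard them.
P0 = {s0,s1,s2,s6,s7,s10} | {s5,s8}.
Split {s0,s1,s2,s6,s7,s10} by δ(·,a) → {s0,s1,s2,s7,s10} and {s6}.
On input a, block {s0,s1,s2,s7,s10} splits into {s0,s1,s2} and {s7,s10}.
Split {s0,s1,s2} by δ(·,b) → {s0,s2} and {s1}.
Split {s7,s10} by δ(·,a) → {s7} and {s10}.
The partition is now stable with 6 blocks: {s0,s2} | {s5,s8} | {s6} | {s7} | {s1} | {s10}.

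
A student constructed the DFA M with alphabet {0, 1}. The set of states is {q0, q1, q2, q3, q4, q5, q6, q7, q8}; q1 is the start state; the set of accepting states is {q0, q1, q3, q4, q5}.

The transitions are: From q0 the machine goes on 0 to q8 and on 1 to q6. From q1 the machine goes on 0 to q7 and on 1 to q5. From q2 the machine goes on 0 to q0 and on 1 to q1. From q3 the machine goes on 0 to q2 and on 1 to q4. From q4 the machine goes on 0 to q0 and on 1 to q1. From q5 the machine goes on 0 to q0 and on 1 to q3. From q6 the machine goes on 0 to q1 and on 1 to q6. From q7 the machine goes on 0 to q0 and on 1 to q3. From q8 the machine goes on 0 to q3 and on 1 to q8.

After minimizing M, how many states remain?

5

All states are reachable from the start state.
P0 = {q0,q1,q3,q4,q5} | {q2,q6,q7,q8}.
On input 0, block {q0,q1,q3,q4,q5} splits into {q0,q1,q3} and {q4,q5}.
Refine {q0,q1,q3} on symbol 1: members go to different blocks, giving {q1,q3} and {q0}.
On input 0, block {q2,q6,q7,q8} splits into {q2,q7} and {q6,q8}.
Stable partition: {q1,q3} | {q2,q7} | {q4,q5} | {q0} | {q6,q8} — 5 equivalence classes.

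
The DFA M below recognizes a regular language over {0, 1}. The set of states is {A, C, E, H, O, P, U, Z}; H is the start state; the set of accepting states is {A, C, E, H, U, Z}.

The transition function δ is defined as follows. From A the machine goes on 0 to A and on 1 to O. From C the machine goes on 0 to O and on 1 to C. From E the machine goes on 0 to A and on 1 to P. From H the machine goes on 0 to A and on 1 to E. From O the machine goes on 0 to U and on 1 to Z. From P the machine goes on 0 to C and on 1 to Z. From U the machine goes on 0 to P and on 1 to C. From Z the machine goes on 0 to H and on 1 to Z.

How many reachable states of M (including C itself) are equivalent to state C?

Every state is reachable, so we keep all 8.
P0 = {A,C,E,H,U,Z} | {O,P}.
On input 0, block {A,C,E,H,U,Z} splits into {A,E,H,Z} and {C,U}.
Refine {A,E,H,Z} on symbol 1: members go to different blocks, giving {A,E} and {H,Z}.
Refine {H,Z} on symbol 0: members go to different blocks, giving {Z} and {H}.
Stable partition: {A,E} | {O,P} | {C,U} | {Z} | {H} — 5 equivalence classes.
State C belongs to the block {C,U}, which has 2 states.

2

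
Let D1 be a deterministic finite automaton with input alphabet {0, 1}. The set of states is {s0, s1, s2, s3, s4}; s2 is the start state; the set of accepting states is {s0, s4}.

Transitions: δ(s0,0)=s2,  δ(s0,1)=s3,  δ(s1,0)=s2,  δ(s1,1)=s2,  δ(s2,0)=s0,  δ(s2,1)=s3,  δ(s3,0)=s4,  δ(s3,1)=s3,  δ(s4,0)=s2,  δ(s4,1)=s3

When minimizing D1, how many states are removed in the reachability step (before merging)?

BFS from s2 reaches {s0, s2, s3, s4}; the 1 state(s) s1 are never visited.

1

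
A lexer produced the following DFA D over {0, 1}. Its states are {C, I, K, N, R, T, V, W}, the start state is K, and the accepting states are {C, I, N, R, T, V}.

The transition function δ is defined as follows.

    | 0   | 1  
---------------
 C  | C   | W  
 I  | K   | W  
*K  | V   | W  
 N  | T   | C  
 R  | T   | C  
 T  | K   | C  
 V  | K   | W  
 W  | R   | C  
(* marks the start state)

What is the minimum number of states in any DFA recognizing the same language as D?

First remove the unreachable states {I,N}; 6 states remain.
Start with accepting vs non-accepting: {C,R,T,V} | {K,W}.
On input 0, block {C,R,T,V} splits into {T,V} and {C,R}.
Refine {T,V} on symbol 1: members go to different blocks, giving {V} and {T}.
Refine {K,W} on symbol 0: members go to different blocks, giving {K} and {W}.
Split {C,R} by δ(·,0) → {R} and {C}.
Stable partition: {V} | {K} | {R} | {T} | {W} | {C} — 6 equivalence classes.

6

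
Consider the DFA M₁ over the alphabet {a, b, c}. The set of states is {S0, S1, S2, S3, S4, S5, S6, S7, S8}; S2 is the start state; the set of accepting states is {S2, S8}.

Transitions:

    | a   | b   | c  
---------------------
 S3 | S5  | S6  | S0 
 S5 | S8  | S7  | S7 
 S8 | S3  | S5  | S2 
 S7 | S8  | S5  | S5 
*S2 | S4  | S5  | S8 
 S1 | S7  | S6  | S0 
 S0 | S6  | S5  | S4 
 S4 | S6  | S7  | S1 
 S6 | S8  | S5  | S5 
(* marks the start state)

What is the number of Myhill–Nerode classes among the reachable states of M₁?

3

Every state is reachable, so we keep all 9.
P0 = {S2,S8} | {S0,S1,S3,S4,S5,S6,S7}.
Split {S0,S1,S3,S4,S5,S6,S7} by δ(·,a) → {S0,S1,S3,S4} and {S5,S6,S7}.
The partition is now stable with 3 blocks: {S2,S8} | {S0,S1,S3,S4} | {S5,S6,S7}.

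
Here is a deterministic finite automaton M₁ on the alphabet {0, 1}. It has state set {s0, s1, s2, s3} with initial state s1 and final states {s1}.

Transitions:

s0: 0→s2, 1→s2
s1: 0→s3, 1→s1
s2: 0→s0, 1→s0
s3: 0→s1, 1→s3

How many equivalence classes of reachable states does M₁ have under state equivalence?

States {s0,s2} cannot be reached from the start state, so discard them.
P0 = {s1} | {s3}.
No further refinement is possible. Final partition (2 blocks): {s1} | {s3}.

2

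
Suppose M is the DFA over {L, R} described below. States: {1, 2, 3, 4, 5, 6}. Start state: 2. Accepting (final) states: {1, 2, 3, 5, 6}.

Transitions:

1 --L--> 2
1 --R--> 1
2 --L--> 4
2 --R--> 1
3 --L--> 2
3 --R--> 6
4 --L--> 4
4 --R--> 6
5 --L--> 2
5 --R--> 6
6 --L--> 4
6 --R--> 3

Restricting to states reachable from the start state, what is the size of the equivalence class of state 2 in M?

1

First remove the unreachable states {5}; 5 states remain.
P0 = {1,2,3,6} | {4}.
Refine {1,2,3,6} on symbol L: members go to different blocks, giving {1,3} and {2,6}.
Refine {1,3} on symbol R: members go to different blocks, giving {1} and {3}.
On input R, block {2,6} splits into {2} and {6}.
The partition is now stable with 5 blocks: {1} | {4} | {2} | {3} | {6}.
The equivalence class containing 2 is {2}, of size 1.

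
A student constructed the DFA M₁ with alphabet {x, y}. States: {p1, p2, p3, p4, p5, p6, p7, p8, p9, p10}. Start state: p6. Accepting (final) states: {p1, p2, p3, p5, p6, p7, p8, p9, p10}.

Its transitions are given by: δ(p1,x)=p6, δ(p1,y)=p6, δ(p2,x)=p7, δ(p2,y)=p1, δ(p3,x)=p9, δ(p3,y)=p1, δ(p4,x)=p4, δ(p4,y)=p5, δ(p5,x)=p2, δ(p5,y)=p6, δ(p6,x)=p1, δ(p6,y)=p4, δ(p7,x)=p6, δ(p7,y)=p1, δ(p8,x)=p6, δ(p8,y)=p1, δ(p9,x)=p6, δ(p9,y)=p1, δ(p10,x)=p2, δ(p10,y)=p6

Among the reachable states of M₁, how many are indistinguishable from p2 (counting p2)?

1

States {p3,p8,p9,p10} cannot be reached from the start state, so discard them.
P0 = {p1,p2,p5,p6,p7} | {p4}.
On input y, block {p1,p2,p5,p6,p7} splits into {p1,p2,p5,p7} and {p6}.
On input x, block {p1,p2,p5,p7} splits into {p1,p7} and {p2,p5}.
Refine {p1,p7} on symbol y: members go to different blocks, giving {p1} and {p7}.
Split {p2,p5} by δ(·,x) → {p2} and {p5}.
The partition is now stable with 6 blocks: {p1} | {p4} | {p6} | {p2} | {p7} | {p5}.
The equivalence class containing p2 is {p2}, of size 1.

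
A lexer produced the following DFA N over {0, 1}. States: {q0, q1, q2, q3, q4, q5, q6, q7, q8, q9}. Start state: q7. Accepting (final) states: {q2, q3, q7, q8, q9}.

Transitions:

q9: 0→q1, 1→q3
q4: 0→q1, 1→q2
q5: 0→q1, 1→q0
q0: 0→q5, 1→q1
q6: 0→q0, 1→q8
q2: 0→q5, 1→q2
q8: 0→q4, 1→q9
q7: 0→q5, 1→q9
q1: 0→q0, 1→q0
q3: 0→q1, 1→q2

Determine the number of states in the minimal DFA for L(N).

2

Reachable states from the start: {q0,q1,q2,q3,q5,q7,q9}. Unreachable: {q4,q6,q8} — drop them.
Start with accepting vs non-accepting: {q2,q3,q7,q9} | {q0,q1,q5}.
Stable partition: {q2,q3,q7,q9} | {q0,q1,q5} — 2 equivalence classes.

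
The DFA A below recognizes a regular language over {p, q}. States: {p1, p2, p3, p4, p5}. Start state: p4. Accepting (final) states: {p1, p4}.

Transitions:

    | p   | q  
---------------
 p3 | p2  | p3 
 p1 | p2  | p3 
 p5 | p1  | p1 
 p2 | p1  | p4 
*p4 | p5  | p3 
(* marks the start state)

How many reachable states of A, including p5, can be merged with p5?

2

Start with accepting vs non-accepting: {p1,p4} | {p2,p3,p5}.
On input p, block {p2,p3,p5} splits into {p2,p5} and {p3}.
The partition is now stable with 3 blocks: {p1,p4} | {p2,p5} | {p3}.
State p5 belongs to the block {p2,p5}, which has 2 states.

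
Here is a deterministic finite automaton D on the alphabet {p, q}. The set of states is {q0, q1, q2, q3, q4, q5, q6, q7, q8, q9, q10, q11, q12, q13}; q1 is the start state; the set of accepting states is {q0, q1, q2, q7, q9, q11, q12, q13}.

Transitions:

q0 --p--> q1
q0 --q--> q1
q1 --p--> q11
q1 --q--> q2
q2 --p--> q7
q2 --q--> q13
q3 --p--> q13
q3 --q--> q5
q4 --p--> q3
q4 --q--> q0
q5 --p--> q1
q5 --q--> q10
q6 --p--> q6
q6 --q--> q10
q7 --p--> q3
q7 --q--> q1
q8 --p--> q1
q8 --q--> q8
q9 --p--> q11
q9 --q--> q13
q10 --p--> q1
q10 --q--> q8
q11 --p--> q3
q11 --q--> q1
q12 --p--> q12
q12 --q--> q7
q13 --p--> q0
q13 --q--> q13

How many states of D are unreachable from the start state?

BFS from q1 reaches {q0, q1, q2, q3, q5, q7, q8, q10, q11, q13}; the 4 state(s) q4, q6, q9, q12 are never visited.

4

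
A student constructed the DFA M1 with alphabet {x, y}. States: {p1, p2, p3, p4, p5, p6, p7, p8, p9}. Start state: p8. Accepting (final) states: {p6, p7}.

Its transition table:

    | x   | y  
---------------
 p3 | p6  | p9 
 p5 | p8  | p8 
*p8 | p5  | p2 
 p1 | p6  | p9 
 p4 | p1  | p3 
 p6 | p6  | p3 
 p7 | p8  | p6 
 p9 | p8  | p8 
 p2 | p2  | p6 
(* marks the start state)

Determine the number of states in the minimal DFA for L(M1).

5

Reachable states from the start: {p2,p3,p5,p6,p8,p9}. Unreachable: {p1,p4,p7} — drop them.
Start with accepting vs non-accepting: {p6} | {p2,p3,p5,p8,p9}.
Refine {p2,p3,p5,p8,p9} on symbol x: members go to different blocks, giving {p2,p5,p8,p9} and {p3}.
On input y, block {p2,p5,p8,p9} splits into {p5,p8,p9} and {p2}.
On input y, block {p5,p8,p9} splits into {p5,p9} and {p8}.
The partition is now stable with 5 blocks: {p6} | {p5,p9} | {p3} | {p2} | {p8}.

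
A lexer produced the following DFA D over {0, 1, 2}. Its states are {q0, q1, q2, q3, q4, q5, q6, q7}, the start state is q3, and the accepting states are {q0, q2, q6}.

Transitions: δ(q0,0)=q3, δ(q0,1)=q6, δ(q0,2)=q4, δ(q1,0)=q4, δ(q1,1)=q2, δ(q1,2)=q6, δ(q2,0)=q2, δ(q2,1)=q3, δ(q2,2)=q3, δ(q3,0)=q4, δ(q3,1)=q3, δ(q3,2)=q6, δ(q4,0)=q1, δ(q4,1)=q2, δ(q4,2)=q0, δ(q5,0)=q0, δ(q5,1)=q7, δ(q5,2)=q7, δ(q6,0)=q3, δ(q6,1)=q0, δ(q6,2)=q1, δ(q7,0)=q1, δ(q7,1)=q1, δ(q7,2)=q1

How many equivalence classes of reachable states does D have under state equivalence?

States {q5,q7} cannot be reached from the start state, so discard them.
Start with accepting vs non-accepting: {q0,q2,q6} | {q1,q3,q4}.
On input 0, block {q0,q2,q6} splits into {q0,q6} and {q2}.
Split {q1,q3,q4} by δ(·,1) → {q1,q4} and {q3}.
Stable partition: {q0,q6} | {q1,q4} | {q2} | {q3} — 4 equivalence classes.

4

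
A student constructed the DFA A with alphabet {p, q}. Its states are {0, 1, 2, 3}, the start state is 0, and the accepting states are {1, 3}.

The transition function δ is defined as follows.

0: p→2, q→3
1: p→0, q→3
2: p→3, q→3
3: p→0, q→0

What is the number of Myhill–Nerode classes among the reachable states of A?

First remove the unreachable states {1}; 3 states remain.
Start with accepting vs non-accepting: {3} | {0,2}.
On input p, block {0,2} splits into {0} and {2}.
No further refinement is possible. Final partition (3 blocks): {3} | {0} | {2}.

3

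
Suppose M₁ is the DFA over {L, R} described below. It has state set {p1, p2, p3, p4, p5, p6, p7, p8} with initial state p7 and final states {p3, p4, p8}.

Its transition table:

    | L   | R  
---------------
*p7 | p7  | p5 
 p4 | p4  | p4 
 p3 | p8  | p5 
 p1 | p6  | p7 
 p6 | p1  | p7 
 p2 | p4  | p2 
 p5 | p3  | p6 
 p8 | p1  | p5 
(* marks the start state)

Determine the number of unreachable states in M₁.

2

No path from p7 leads to p2, p4; the other 6 states are all reachable.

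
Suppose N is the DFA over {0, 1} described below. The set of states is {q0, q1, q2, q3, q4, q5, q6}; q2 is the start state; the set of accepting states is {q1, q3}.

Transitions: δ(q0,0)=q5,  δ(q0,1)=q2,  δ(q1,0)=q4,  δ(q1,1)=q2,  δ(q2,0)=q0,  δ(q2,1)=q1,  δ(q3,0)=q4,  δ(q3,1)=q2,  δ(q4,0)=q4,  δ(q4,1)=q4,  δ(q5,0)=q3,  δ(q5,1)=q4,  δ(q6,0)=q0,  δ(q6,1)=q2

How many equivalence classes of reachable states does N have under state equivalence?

States {q6} cannot be reached from the start state, so discard them.
Start with accepting vs non-accepting: {q1,q3} | {q0,q2,q4,q5}.
Refine {q0,q2,q4,q5} on symbol 0: members go to different blocks, giving {q0,q2,q4} and {q5}.
Split {q0,q2,q4} by δ(·,0) → {q2,q4} and {q0}.
On input 0, block {q2,q4} splits into {q2} and {q4}.
No further refinement is possible. Final partition (5 blocks): {q1,q3} | {q2} | {q5} | {q0} | {q4}.

5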